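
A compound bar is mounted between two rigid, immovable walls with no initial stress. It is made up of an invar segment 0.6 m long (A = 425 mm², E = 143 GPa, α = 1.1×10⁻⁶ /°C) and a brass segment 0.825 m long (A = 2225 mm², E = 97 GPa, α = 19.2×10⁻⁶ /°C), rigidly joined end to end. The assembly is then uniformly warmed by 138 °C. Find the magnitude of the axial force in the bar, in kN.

P ≈ 166 kN (compressive)

If the supports were absent, the total length change would be Σ αᵢΔT Lᵢ = 1.1×10⁻⁶×138×600 + 19.2×10⁻⁶×138×825 = 2.277 mm.
The rigid supports impose zero overall length change; the single axial force P common to all segments must satisfy P Σ Lᵢ/(AᵢEᵢ) = δ_free.
The series flexibility is Σ Lᵢ/(AᵢEᵢ) = 600/(425×143×10³) + 825/(2225×97×10³) = 1.37×10⁻⁵ mm/N.
P = 2.277 / 1.37×10⁻⁵ = 166300 N = 166.3 kN, compressive.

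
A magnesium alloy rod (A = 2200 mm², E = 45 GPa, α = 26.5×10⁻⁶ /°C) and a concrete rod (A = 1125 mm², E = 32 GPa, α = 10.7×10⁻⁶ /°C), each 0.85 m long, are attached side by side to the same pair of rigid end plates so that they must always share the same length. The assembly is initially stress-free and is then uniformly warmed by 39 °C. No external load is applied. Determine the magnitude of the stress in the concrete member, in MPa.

The magnesium alloy has the larger α, so on heating it would change length more than the concrete if both were free. The rigid plates force a common final length, so the magnesium alloy is put into compression and the concrete into tension, with equal and opposite forces P (no external load).
Compatibility of the two members (thermal + elastic change equal): (α₁ − α₂)ΔT = P·[1/(A₁E₁) + 1/(A₂E₂)].
|α₁ − α₂|·ΔT = 15.8×10⁻⁶ × 39 = 0.0006162.
1/(A₁E₁) + 1/(A₂E₂) = 1/(2200×45×10³) + 1/(1125×32×10³) = 3.788×10⁻⁸ N⁻¹.
P = 0.0006162 / 3.788×10⁻⁸ = 16270 N = 16.27 kN.
σ_{concrete} = P/A₂ = 16270/1125 = 14.46 MPa, tensile.

σ ≈ 14.5 MPa (tensile)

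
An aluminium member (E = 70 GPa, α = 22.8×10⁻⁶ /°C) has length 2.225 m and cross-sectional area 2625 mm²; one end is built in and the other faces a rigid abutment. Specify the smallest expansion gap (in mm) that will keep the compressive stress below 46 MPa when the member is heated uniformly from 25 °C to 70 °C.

g ≈ 0.821 mm

With no wall the member would lengthen by αΔT L = 22.8×10⁻⁶ × 45 × 2225 = 2.283 mm.
A stress of 46 MPa corresponds to the wall pushing the member back by σL/E = 46×2225/(70×10³) = 1.462 mm.
The gap must absorb the remainder: g_min = 2.283 − 1.462 = 0.8207 mm.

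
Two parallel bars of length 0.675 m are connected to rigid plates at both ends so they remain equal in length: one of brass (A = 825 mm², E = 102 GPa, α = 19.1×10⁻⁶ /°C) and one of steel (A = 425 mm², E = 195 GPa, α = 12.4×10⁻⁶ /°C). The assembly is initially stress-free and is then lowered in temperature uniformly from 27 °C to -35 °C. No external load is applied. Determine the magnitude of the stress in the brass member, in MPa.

Both members must finish at the same length. With the larger α, the brass tends to over-contract; the plates restrain it, putting the brass in tension and the steel in compression. With no external load the two internal forces are equal and opposite, magnitude P.
Equating the net (thermal + elastic) strains gives |α₁ − α₂|·ΔT = P·[1/(A₁E₁) + 1/(A₂E₂)].
|α₁ − α₂|·ΔT = 6.7×10⁻⁶ × 62 = 0.0004154.
1/(A₁E₁) + 1/(A₂E₂) = 1/(825×102×10³) + 1/(425×195×10³) = 2.395×10⁻⁸ N⁻¹.
P = 0.0004154 / 2.395×10⁻⁸ = 17340 N = 17.34 kN.
σ_{brass} = P/A₁ = 17340/825 = 21.02 MPa, tensile.

σ ≈ 21 MPa (tensile)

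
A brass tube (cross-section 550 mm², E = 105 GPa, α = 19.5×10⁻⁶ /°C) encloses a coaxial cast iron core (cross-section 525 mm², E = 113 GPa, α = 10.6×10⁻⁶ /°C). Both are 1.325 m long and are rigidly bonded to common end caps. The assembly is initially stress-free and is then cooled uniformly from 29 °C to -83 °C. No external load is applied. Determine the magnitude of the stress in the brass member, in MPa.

σ ≈ 53 MPa (tensile)

Both members must finish at the same length. With the larger α, the brass tends to over-contract; the plates restrain it, putting the brass in tension and the cast iron in compression. With no external load the two internal forces are equal and opposite, magnitude P.
Setting the final lengths equal and cancelling L: (α₁ − α₂)ΔT = P/(A₁E₁) + P/(A₂E₂).
|α₁ − α₂|·ΔT = 8.9×10⁻⁶ × 112 = 0.0009968.
1/(A₁E₁) + 1/(A₂E₂) = 1/(550×105×10³) + 1/(525×113×10³) = 3.417×10⁻⁸ N⁻¹.
So P = 0.0009968 / 3.417×10⁻⁸ = 29.17 kN.
σ_{brass} = P/A₁ = 29170/550 = 53.04 MPa, tensile.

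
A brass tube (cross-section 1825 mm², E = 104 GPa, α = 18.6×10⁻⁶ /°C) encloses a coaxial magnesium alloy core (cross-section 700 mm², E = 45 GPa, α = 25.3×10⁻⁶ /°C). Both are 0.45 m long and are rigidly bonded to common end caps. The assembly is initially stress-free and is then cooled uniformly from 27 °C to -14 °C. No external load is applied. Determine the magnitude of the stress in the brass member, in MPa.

σ ≈ 4.07 MPa (compressive)

The magnesium alloy has the larger α, so on cooling it would change length more than the brass if both were free. The rigid plates force a common final length, so the magnesium alloy is put into tension and the brass into compression, with equal and opposite forces P (no external load).
Equating the net (thermal + elastic) strains gives |α₁ − α₂|·ΔT = P·[1/(A₁E₁) + 1/(A₂E₂)].
|α₁ − α₂|·ΔT = 6.7×10⁻⁶ × 41 = 0.0002747.
1/(A₁E₁) + 1/(A₂E₂) = 1/(1825×104×10³) + 1/(700×45×10³) = 3.701×10⁻⁸ N⁻¹.
So P = 0.0002747 / 3.701×10⁻⁸ = 7.421 kN.
σ_{brass} = P/A₁ = 7421/1825 = 4.067 MPa, compressive.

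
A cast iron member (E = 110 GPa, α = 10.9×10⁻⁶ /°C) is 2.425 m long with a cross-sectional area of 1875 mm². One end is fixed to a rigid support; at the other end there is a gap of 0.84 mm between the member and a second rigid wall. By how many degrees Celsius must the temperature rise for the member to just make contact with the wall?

ΔT ≈ 31.8 °C

The gap closes when αΔT L = 0.84 mm, since the member is still unstressed at that instant.
So ΔT = g/(αL) = 0.84/(10.9×10⁻⁶ × 2425) = 31.78 °C.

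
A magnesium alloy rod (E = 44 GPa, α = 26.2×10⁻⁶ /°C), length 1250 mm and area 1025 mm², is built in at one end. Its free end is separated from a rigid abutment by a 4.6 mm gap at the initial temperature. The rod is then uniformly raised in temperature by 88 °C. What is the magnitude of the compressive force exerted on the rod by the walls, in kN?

P ≈ 0 kN

Unrestrained expansion: δ_free = αΔT L = 26.2×10⁻⁶ × 88 × 1250 = 2.882 mm.
Since δ_free = 2.88 mm is less than the 4.6 mm gap, the rod never touches the wall. No axial force develops.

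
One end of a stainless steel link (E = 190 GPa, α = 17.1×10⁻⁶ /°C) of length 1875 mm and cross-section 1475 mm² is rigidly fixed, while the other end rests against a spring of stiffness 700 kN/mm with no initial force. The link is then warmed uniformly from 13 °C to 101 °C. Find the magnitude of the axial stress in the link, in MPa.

Free thermal expansion: δ_free = αΔT L = 17.1×10⁻⁶ × 88 × 1875 = 2.822 mm.
Let P be the compressive force at the spring. The link shortens elastically by PL/(AE) and the spring compresses by P/k; together these equal δ_free.
P [ L/(AE) + 1/k ] = δ_free → P [ 1875/(1475×190×10³) + 1/(700×10³) ] = 2.822.
P = 2.822 / 8.119×10⁻⁶ = 347500 N.
σ = P/A = 347500/1475 = 235.6 MPa.

σ ≈ 236 MPa (compressive)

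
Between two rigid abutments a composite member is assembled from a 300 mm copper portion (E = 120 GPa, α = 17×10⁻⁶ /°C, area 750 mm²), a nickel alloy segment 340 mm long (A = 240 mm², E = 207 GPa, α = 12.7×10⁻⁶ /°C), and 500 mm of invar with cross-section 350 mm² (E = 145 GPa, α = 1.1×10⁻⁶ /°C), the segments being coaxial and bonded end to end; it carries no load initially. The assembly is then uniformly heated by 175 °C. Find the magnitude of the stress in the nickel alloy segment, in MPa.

Free thermal expansion of the whole bar: Σ αᵢΔT Lᵢ = 17×10⁻⁶×175×300 + 12.7×10⁻⁶×175×340 + 1.1×10⁻⁶×175×500 = 1.744 mm.
The walls prevent any net length change, so an axial force P (same in every segment) develops. Compatibility: P · Σ Lᵢ/(AᵢEᵢ) = δ_free.
Σ Lᵢ/(AᵢEᵢ) = 300/(750×120×10³) + 340/(240×207×10³) + 500/(350×145×10³) = 2.003×10⁻⁵ mm/N.
P = 1.744 / 2.003×10⁻⁵ = 87090 N = 87.09 kN, compressive.
σ_{nickel alloy} = P / A = 87090 / 240 = 362.9 MPa.

σ ≈ 363 MPa (compressive)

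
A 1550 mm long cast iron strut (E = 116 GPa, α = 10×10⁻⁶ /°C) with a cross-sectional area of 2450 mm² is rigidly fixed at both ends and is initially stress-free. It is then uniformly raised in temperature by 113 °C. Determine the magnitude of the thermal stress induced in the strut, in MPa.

σ ≈ 131 MPa (compressive)

With length fixed, the mechanical strain must cancel the thermal strain αΔT = 10×10⁻⁶ × 113 = 1130×10⁻⁶.
Hence σ = E·αΔT = 116×10³ × 1130×10⁻⁶ = 131.1 MPa, compressive.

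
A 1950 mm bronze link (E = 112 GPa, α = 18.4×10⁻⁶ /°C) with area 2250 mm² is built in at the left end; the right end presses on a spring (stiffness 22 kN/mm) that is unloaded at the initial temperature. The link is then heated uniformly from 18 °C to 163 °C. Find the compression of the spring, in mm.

Free thermal expansion: δ_free = αΔT L = 18.4×10⁻⁶ × 145 × 1950 = 5.203 mm.
With a force P in the spring, the elastic change of the link is PL/(AE) and that of the spring is P/k; compatibility requires their sum to equal δ_free.
So P = δ_free / [L/(AE) + 1/k] = 5.203 / [ 1950/(2250×112×10³) + 1/(22×10³) ].
P = 5.203 / 5.319×10⁻⁵ = 97810 N.
Spring compression = P/k = 97810/(22×10³) = 4.446 mm.

δ ≈ 4.45 mm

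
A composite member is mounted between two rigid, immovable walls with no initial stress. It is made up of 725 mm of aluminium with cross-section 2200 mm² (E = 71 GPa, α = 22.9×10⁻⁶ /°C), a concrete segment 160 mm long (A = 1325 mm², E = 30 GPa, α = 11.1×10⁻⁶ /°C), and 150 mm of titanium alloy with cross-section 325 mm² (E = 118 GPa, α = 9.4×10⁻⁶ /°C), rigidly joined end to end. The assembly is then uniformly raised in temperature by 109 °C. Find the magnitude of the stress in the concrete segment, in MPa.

With the walls removed the bar would change length by δ_free = Σ αᵢΔT Lᵢ = 22.9×10⁻⁶×109×725 + 11.1×10⁻⁶×109×160 + 9.4×10⁻⁶×109×150 = 2.157 mm.
The walls prevent any net length change, so an axial force P (same in every segment) develops. Compatibility: P · Σ Lᵢ/(AᵢEᵢ) = δ_free.
The series flexibility is Σ Lᵢ/(AᵢEᵢ) = 725/(2200×71×10³) + 160/(1325×30×10³) + 150/(325×118×10³) = 1.258×10⁻⁵ mm/N.
So P = 2.157 / 1.258×10⁻⁵ = 171.5 kN, compressive.
σ_{concrete} = P / A = 171500 / 1325 = 129.4 MPa.

σ ≈ 129 MPa (compressive)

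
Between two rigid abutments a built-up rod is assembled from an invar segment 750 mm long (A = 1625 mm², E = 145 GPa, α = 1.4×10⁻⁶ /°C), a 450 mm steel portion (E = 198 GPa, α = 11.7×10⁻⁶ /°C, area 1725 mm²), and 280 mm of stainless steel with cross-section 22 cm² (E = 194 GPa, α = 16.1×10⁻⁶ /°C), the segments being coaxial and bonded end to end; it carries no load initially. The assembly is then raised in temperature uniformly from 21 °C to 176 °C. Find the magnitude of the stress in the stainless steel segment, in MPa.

Free thermal expansion of the whole bar: Σ αᵢΔT Lᵢ = 1.4×10⁻⁶×155×750 + 11.7×10⁻⁶×155×450 + 16.1×10⁻⁶×155×280 = 1.678 mm.
Since the ends are fixed, an axial force P builds up, equal in every segment, with P · Σ Lᵢ/(AᵢEᵢ) = δ_free.
Σ Lᵢ/(AᵢEᵢ) = 750/(1625×145×10³) + 450/(1725×198×10³) + 280/(2200×194×10³) = 5.157×10⁻⁶ mm/N.
Hence P = δ_free / Σ(L/AE) = 1.678/5.157×10⁻⁶ = 325.3 kN (compressive).
σ_{stainless steel} = P / A = 325300 / 2200 = 147.9 MPa.

σ ≈ 148 MPa (compressive)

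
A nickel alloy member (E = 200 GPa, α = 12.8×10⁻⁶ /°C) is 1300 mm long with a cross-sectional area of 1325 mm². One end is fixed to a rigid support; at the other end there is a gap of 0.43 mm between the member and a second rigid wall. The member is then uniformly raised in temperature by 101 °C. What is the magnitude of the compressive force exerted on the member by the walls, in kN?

Unrestrained expansion: δ_free = αΔT L = 12.8×10⁻⁶ × 101 × 1300 = 1.681 mm.
The gap closes (δ_free > 0.43 mm) and the wall then resists a further 1.681 − 0.43 = 1.251 mm of expansion.
Compatibility: PL/(AE) = 1.251 mm, so σ = P/A = E × (1.251/1300) = 192.4 MPa.
Force on the wall = σA = 192.4 × 1325 mm² = 254.9 kN.

P ≈ 255 kN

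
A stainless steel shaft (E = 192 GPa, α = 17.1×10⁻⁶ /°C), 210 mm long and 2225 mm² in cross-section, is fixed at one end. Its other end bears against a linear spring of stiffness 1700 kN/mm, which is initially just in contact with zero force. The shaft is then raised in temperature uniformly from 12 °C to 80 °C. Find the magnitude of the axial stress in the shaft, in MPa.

If the spring were absent the shaft would lengthen by αΔT L = 17.1×10⁻⁶ × 68 × 210 = 0.2442 mm.
With a force P in the spring, the elastic change of the shaft is PL/(AE) and that of the spring is P/k; compatibility requires their sum to equal δ_free.
P [ L/(AE) + 1/k ] = δ_free → P [ 210/(2225×192×10³) + 1/(1700×10³) ] = 0.2442.
P = 0.2442 / 1.08×10⁻⁶ = 226100 N.
σ = P/A = 226100/2225 = 101.6 MPa.

σ ≈ 102 MPa (compressive)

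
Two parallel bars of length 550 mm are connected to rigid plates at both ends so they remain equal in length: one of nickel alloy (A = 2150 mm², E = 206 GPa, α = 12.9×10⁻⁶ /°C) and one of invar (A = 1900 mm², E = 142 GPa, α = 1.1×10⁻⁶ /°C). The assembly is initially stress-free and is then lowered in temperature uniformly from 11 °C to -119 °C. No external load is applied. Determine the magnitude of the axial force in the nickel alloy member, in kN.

P ≈ 257 kN (tensile in the nickel alloy)

Both members must finish at the same length. With the larger α, the nickel alloy tends to over-contract; the plates restrain it, putting the nickel alloy in tension and the invar in compression. With no external load the two internal forces are equal and opposite, magnitude P.
Setting the final lengths equal and cancelling L: (α₁ − α₂)ΔT = P/(A₁E₁) + P/(A₂E₂).
|α₁ − α₂|·ΔT = 11.8×10⁻⁶ × 130 = 0.001534.
1/(A₁E₁) + 1/(A₂E₂) = 1/(2150×206×10³) + 1/(1900×142×10³) = 5.964×10⁻⁹ N⁻¹.
So P = 0.001534 / 5.964×10⁻⁹ = 257.2 kN.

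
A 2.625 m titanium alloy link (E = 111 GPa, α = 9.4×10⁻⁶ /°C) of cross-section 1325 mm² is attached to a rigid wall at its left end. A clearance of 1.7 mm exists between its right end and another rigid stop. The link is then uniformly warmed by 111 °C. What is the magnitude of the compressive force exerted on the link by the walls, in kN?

P ≈ 58.2 kN

If the wall were absent the link would grow by αΔT L = 9.4×10⁻⁶ × 111 × 2625 = 2.739 mm.
This exceeds the 1.7 mm gap, so the wall pushes back. The portion of expansion that must be recovered elastically is δ_free − gap = 2.739 − 1.7 = 1.039 mm.
Compatibility: PL/(AE) = 1.039 mm, so σ = P/A = E × (1.039/2625) = 43.93 MPa.
Force on the wall = σA = 43.93 × 1325 mm² = 58.21 kN.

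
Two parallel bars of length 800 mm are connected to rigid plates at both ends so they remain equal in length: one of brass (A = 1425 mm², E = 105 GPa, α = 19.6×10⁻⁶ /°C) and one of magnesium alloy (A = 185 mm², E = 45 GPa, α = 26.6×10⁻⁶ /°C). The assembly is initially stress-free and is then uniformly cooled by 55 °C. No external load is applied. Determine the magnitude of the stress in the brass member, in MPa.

σ ≈ 2.13 MPa (compressive)

The magnesium alloy has the larger α, so on cooling it would change length more than the brass if both were free. The rigid plates force a common final length, so the magnesium alloy is put into tension and the brass into compression, with equal and opposite forces P (no external load).
Equating the net (thermal + elastic) strains gives |α₁ − α₂|·ΔT = P·[1/(A₁E₁) + 1/(A₂E₂)].
|α₁ − α₂|·ΔT = 7×10⁻⁶ × 55 = 0.000385.
1/(A₁E₁) + 1/(A₂E₂) = 1/(1425×105×10³) + 1/(185×45×10³) = 1.268×10⁻⁷ N⁻¹.
P = 0.000385 / 1.268×10⁻⁷ = 3036 N = 3.036 kN.
σ_{brass} = P/A₁ = 3036/1425 = 2.131 MPa, compressive.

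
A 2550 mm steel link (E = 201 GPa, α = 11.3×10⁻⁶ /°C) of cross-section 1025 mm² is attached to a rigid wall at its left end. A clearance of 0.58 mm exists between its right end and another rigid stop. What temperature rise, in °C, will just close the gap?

Contact occurs when the free expansion equals the gap: αΔT L = 0.58 mm.
ΔT = 0.58 / (11.3×10⁻⁶ × 2550) = 20.13 °C.

ΔT ≈ 20.1 °C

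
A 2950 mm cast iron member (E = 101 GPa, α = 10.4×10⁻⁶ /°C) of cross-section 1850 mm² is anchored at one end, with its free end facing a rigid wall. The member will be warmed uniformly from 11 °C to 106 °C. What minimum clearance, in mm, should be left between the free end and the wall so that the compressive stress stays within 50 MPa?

With no wall the member would lengthen by αΔT L = 10.4×10⁻⁶ × 95 × 2950 = 2.915 mm.
A stress of 50 MPa corresponds to the wall pushing the member back by σL/E = 50×2950/(101×10³) = 1.46 mm.
So the gap has to take up the difference, g_min = δ_free − σL/E = 2.915 − 1.46 = 1.454 mm.

g ≈ 1.45 mm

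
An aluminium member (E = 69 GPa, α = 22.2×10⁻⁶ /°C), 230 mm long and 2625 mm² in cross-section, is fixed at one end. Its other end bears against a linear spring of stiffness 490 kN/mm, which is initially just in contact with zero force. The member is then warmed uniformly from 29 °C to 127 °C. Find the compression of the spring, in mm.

δ ≈ 0.308 mm

If the spring were absent the member would lengthen by αΔT L = 22.2×10⁻⁶ × 98 × 230 = 0.5004 mm.
Let P be the compressive force at the spring. The member shortens elastically by PL/(AE) and the spring compresses by P/k; together these equal δ_free.
P [ L/(AE) + 1/k ] = δ_free → P [ 230/(2625×69×10³) + 1/(490×10³) ] = 0.5004.
P = 0.5004 / 3.311×10⁻⁶ = 151100 N.
Spring compression = P/k = 151100/(490×10³) = 0.3085 mm.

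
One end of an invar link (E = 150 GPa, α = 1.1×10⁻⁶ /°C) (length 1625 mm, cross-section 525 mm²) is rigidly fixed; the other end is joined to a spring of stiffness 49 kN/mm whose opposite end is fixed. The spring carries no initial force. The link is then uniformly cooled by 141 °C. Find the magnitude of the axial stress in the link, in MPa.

σ ≈ 11.7 MPa (tensile)

The unrestrained thermal change is αΔT L = 1.1×10⁻⁶ × 141 × 1625 = 0.252 mm.
With a force P in the spring, the elastic change of the link is PL/(AE) and that of the spring is P/k; compatibility requires their sum to equal δ_free.
P [ L/(AE) + 1/k ] = δ_free → P [ 1625/(525×150×10³) + 1/(49×10³) ] = 0.252.
P = 0.252 / 4.104×10⁻⁵ = 6141 N.
σ = P/A = 6141/525 = 11.7 MPa.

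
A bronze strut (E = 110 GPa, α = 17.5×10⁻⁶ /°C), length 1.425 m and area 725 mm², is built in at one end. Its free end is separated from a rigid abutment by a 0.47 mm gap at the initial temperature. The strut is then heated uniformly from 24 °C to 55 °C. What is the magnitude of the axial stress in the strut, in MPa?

σ ≈ 23.4 MPa (compressive)

Free thermal elongation = αΔT L = 17.5×10⁻⁶ × 31 × 1425 = 0.7731 mm.
This exceeds the 0.47 mm gap, so the wall pushes back. The portion of expansion that must be recovered elastically is δ_free − gap = 0.7731 − 0.47 = 0.3031 mm.
That suppressed elongation corresponds to σ = E·Δ/L = 110×10³ × 0.3031/1425 = 23.39 MPa.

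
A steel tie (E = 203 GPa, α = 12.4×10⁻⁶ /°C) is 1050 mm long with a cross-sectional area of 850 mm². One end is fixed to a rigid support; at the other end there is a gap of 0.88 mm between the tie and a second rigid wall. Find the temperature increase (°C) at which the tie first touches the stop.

ΔT ≈ 67.6 °C

The gap closes when αΔT L = 0.88 mm, since the tie is still unstressed at that instant.
ΔT = 0.88 / (12.4×10⁻⁶ × 1050) = 67.59 °C.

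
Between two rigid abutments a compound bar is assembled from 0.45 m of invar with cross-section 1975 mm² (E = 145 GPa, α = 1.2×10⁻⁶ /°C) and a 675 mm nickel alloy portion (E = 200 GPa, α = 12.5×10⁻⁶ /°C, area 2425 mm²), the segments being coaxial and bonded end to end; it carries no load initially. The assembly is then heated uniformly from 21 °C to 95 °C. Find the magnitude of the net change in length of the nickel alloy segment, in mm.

With the walls removed the bar would change length by δ_free = Σ αᵢΔT Lᵢ = 1.2×10⁻⁶×74×450 + 12.5×10⁻⁶×74×675 = 0.6643 mm.
Since the ends are fixed, an axial force P builds up, equal in every segment, with P · Σ Lᵢ/(AᵢEᵢ) = δ_free.
Σ Lᵢ/(AᵢEᵢ) = 450/(1975×145×10³) + 675/(2425×200×10³) = 2.963×10⁻⁶ mm/N.
P = 0.6643 / 2.963×10⁻⁶ = 224200 N = 224.2 kN, compressive.
For the nickel alloy segment, free thermal change = 12.5×10⁻⁶×74×675 = 0.6244 mm and elastic change from P = 224200×675/(2425×200×10³) = 0.312 mm; these oppose, so the net change is 0.312 mm (segment lengthens).

|ΔL| ≈ 0.312 mm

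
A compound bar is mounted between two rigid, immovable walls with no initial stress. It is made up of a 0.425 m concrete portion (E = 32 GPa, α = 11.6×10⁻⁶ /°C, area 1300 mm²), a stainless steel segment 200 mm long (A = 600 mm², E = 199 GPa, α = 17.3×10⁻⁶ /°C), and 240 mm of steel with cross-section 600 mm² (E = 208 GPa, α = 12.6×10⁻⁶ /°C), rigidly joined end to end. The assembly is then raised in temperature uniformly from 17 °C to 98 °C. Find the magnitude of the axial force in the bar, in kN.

Free thermal expansion of the whole bar: Σ αᵢΔT Lᵢ = 11.6×10⁻⁶×81×425 + 17.3×10⁻⁶×81×200 + 12.6×10⁻⁶×81×240 = 0.9245 mm.
Since the ends are fixed, an axial force P builds up, equal in every segment, with P · Σ Lᵢ/(AᵢEᵢ) = δ_free.
The series flexibility is Σ Lᵢ/(AᵢEᵢ) = 425/(1300×32×10³) + 200/(600×199×10³) + 240/(600×208×10³) = 1.381×10⁻⁵ mm/N.
P = 0.9245 / 1.381×10⁻⁵ = 66930 N = 66.93 kN, compressive.

P ≈ 66.9 kN (compressive)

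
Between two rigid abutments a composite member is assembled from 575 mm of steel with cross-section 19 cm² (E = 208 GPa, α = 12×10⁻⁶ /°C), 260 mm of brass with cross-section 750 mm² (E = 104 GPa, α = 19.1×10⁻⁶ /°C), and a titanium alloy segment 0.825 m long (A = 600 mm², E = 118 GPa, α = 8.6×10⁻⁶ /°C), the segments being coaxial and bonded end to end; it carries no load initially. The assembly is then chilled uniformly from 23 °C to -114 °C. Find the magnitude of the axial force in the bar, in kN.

If the supports were absent, the total length change would be Σ αᵢΔT Lᵢ = 12×10⁻⁶×137×575 + 19.1×10⁻⁶×137×260 + 8.6×10⁻⁶×137×825 = 2.598 mm.
The walls prevent any net length change, so an axial force P (same in every segment) develops. Compatibility: P · Σ Lᵢ/(AᵢEᵢ) = δ_free.
The series flexibility is Σ Lᵢ/(AᵢEᵢ) = 575/(1900×208×10³) + 260/(750×104×10³) + 825/(600×118×10³) = 1.644×10⁻⁵ mm/N.
P = 2.598 / 1.644×10⁻⁵ = 158000 N = 158 kN, tensile.

P ≈ 158 kN (tensile)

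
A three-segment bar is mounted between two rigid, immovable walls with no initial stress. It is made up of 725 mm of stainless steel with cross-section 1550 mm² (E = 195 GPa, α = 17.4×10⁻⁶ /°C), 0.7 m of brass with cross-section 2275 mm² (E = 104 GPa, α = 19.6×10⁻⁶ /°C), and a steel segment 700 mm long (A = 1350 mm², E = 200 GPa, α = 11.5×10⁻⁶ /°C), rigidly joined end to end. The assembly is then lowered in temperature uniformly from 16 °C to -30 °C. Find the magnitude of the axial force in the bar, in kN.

P ≈ 199 kN (tensile)

With the walls removed the bar would change length by δ_free = Σ αᵢΔT Lᵢ = 17.4×10⁻⁶×46×725 + 19.6×10⁻⁶×46×700 + 11.5×10⁻⁶×46×700 = 1.582 mm.
The walls prevent any net length change, so an axial force P (same in every segment) develops. Compatibility: P · Σ Lᵢ/(AᵢEᵢ) = δ_free.
Σ Lᵢ/(AᵢEᵢ) = 725/(1550×195×10³) + 700/(2275×104×10³) + 700/(1350×200×10³) = 7.95×10⁻⁶ mm/N.
P = 1.582 / 7.95×10⁻⁶ = 199000 N = 199 kN, tensile.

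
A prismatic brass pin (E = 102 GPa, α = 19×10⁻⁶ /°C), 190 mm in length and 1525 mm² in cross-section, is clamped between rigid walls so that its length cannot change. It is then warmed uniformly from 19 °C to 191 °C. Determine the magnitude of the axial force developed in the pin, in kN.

The ends cannot move, so σ = EαΔT = 102×10³ × 19×10⁻⁶ × 172 = 333.3 MPa.
Axial force P = σA = 333.3 × 1525 = 508300 N = 508.3 kN, compressive.

P ≈ 508 kN (compressive)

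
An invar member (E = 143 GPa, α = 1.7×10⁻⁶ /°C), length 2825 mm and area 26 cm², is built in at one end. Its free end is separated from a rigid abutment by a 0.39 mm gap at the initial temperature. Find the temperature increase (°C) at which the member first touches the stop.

Contact occurs when the free expansion equals the gap: αΔT L = 0.39 mm.
So ΔT = g/(αL) = 0.39/(1.7×10⁻⁶ × 2825) = 81.21 °C.

ΔT ≈ 81.2 °C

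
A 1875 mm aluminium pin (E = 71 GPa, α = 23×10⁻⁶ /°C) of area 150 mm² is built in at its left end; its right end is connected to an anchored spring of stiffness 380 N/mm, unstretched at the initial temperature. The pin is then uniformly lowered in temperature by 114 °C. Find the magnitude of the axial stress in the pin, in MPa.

σ ≈ 11.7 MPa (tensile)

If the spring were absent the pin would shorten by αΔT L = 23×10⁻⁶ × 114 × 1875 = 4.916 mm.
Let P be the tensile force in the spring. The pin extends elastically by PL/(AE) and the spring stretches by P/k; together these equal δ_free.
P [ L/(AE) + 1/k ] = δ_free → P [ 1875/(150×71×10³) + 1/(380) ] = 4.916.
P = 4.916 / 0.002808 = 1751 N.
σ = P/A = 1751/150 = 11.67 MPa.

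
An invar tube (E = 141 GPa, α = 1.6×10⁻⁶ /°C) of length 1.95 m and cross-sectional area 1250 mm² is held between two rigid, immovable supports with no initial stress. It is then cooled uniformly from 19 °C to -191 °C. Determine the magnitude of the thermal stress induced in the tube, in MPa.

With length fixed, the mechanical strain must cancel the thermal strain αΔT = 1.6×10⁻⁶ × 210 = 336×10⁻⁶.
The stress required to suppress this strain is σ = Eε = 141×10³ × 336×10⁻⁶ = 47.38 MPa, tensile since the tube is trying to contract.

σ ≈ 47.4 MPa (tensile)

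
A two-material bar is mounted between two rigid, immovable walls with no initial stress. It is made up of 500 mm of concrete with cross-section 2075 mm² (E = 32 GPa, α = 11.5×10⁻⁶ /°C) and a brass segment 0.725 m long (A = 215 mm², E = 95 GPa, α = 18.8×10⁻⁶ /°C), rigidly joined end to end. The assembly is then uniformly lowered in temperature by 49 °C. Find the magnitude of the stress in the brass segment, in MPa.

σ ≈ 103 MPa (tensile)

If the supports were absent, the total length change would be Σ αᵢΔT Lᵢ = 11.5×10⁻⁶×49×500 + 18.8×10⁻⁶×49×725 = 0.9496 mm.
Since the ends are fixed, an axial force P builds up, equal in every segment, with P · Σ Lᵢ/(AᵢEᵢ) = δ_free.
Σ Lᵢ/(AᵢEᵢ) = 500/(2075×32×10³) + 725/(215×95×10³) = 4.303×10⁻⁵ mm/N.
So P = 0.9496 / 4.303×10⁻⁵ = 22.07 kN, tensile.
σ_{brass} = P / A = 22070 / 215 = 102.7 MPa.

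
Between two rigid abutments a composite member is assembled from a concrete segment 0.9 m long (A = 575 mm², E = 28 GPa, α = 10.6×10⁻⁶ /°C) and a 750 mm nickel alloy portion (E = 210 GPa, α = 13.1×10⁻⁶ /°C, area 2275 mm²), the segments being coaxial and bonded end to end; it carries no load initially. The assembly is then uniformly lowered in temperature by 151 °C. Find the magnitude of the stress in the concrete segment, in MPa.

σ ≈ 88.5 MPa (tensile)

If the supports were absent, the total length change would be Σ αᵢΔT Lᵢ = 10.6×10⁻⁶×151×900 + 13.1×10⁻⁶×151×750 = 2.924 mm.
Since the ends are fixed, an axial force P builds up, equal in every segment, with P · Σ Lᵢ/(AᵢEᵢ) = δ_free.
The series flexibility is Σ Lᵢ/(AᵢEᵢ) = 900/(575×28×10³) + 750/(2275×210×10³) = 5.747×10⁻⁵ mm/N.
Hence P = δ_free / Σ(L/AE) = 2.924/5.747×10⁻⁵ = 50.88 kN (tensile).
σ_{concrete} = P / A = 50880 / 575 = 88.49 MPa.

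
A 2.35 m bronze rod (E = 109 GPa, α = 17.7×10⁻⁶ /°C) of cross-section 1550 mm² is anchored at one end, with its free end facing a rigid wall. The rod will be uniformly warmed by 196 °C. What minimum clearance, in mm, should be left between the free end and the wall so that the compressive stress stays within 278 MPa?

Free expansion if unrestrained: δ_free = αΔT L = 17.7×10⁻⁶ × 196 × 2350 = 8.153 mm.
At the allowable stress the elastic shortening the wall may impose is σL/E = 278 × 2350 / (109×10³) = 5.994 mm.
The gap must absorb the remainder: g_min = 8.153 − 5.994 = 2.159 mm.

g ≈ 2.16 mm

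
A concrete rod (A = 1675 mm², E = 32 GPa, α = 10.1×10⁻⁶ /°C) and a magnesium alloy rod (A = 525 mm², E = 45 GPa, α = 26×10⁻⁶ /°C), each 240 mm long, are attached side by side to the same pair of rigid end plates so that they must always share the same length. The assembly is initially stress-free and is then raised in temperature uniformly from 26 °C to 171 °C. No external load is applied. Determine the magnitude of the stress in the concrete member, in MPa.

σ ≈ 22.6 MPa (tensile)

Equilibrium of a rigid end plate with no external load gives equal and opposite internal forces ±P in the two members. Since α_{magnesium alloy} > α_{concrete}, heating drives the magnesium alloy into compression and the concrete into tension.
Setting the final lengths equal and cancelling L: (α₁ − α₂)ΔT = P/(A₁E₁) + P/(A₂E₂).
|α₁ − α₂|·ΔT = 15.9×10⁻⁶ × 145 = 0.002305.
1/(A₁E₁) + 1/(A₂E₂) = 1/(1675×32×10³) + 1/(525×45×10³) = 6.098×10⁻⁸ N⁻¹.
So P = 0.002305 / 6.098×10⁻⁸ = 37.8 kN.
σ_{concrete} = P/A₁ = 37800/1675 = 22.57 MPa, tensile.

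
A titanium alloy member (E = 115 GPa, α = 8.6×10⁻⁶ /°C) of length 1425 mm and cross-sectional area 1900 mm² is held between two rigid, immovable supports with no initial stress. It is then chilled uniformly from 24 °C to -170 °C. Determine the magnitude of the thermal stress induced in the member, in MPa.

The supports are rigid, so the total axial strain is zero. The restrained thermal strain is ε = αΔT = 8.6×10⁻⁶ × 194 = 1668.4×10⁻⁶.
Hence σ = E·αΔT = 115×10³ × 1668.4×10⁻⁶ = 191.9 MPa, tensile.

σ ≈ 192 MPa (tensile)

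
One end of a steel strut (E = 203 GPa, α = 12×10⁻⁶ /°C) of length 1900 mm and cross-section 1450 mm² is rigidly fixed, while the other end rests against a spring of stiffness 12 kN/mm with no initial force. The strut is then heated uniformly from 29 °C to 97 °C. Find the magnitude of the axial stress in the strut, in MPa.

Free thermal expansion: δ_free = αΔT L = 12×10⁻⁶ × 68 × 1900 = 1.55 mm.
With a force P in the spring, the elastic change of the strut is PL/(AE) and that of the spring is P/k; compatibility requires their sum to equal δ_free.
P [ L/(AE) + 1/k ] = δ_free → P [ 1900/(1450×203×10³) + 1/(12×10³) ] = 1.55.
P = 1.55 / 8.979×10⁻⁵ = 17270 N.
σ = P/A = 17270/1450 = 11.91 MPa.

σ ≈ 11.9 MPa (compressive)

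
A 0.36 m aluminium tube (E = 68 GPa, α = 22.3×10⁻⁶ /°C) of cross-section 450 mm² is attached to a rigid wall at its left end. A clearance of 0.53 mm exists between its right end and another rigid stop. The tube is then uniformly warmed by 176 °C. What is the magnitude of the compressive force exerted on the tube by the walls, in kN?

Unrestrained expansion: δ_free = αΔT L = 22.3×10⁻⁶ × 176 × 360 = 1.413 mm.
This exceeds the 0.53 mm gap, so the wall pushes back. The portion of expansion that must be recovered elastically is δ_free − gap = 1.413 − 0.53 = 0.8829 mm.
Compatibility: PL/(AE) = 0.8829 mm, so σ = P/A = E × (0.8829/360) = 166.8 MPa.
Force on the wall = σA = 166.8 × 450 mm² = 75.05 kN.

P ≈ 75 kN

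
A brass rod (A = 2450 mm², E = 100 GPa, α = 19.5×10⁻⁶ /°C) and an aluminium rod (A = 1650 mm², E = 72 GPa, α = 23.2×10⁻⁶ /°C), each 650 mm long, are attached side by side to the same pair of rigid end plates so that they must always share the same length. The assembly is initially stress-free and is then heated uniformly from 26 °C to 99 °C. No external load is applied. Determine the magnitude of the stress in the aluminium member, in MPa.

σ ≈ 13.1 MPa (compressive)

The aluminium has the larger α, so on heating it would change length more than the brass if both were free. The rigid plates force a common final length, so the aluminium is put into compression and the brass into tension, with equal and opposite forces P (no external load).
Compatibility of the two members (thermal + elastic change equal): (α₁ − α₂)ΔT = P·[1/(A₁E₁) + 1/(A₂E₂)].
|α₁ − α₂|·ΔT = 3.7×10⁻⁶ × 73 = 0.0002701.
1/(A₁E₁) + 1/(A₂E₂) = 1/(2450×100×10³) + 1/(1650×72×10³) = 1.25×10⁻⁸ N⁻¹.
So P = 0.0002701 / 1.25×10⁻⁸ = 21.61 kN.
σ_{aluminium} = P/A₂ = 21610/1650 = 13.1 MPa, compressive.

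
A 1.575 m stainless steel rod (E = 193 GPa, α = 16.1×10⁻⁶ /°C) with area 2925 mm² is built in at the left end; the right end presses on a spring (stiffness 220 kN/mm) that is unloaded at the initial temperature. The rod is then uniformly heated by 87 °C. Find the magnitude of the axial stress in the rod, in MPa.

σ ≈ 103 MPa (compressive)

The unrestrained thermal change is αΔT L = 16.1×10⁻⁶ × 87 × 1575 = 2.206 mm.
With a force P in the spring, the elastic change of the rod is PL/(AE) and that of the spring is P/k; compatibility requires their sum to equal δ_free.
So P = δ_free / [L/(AE) + 1/k] = 2.206 / [ 1575/(2925×193×10³) + 1/(220×10³) ].
P = 2.206 / 7.335×10⁻⁶ = 300700 N.
σ = P/A = 300700/2925 = 102.8 MPa.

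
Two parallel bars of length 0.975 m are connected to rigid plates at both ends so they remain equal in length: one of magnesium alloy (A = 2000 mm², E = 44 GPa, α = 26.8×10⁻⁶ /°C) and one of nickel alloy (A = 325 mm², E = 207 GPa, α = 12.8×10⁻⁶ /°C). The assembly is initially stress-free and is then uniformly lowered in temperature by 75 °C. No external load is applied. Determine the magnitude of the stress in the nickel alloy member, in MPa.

σ ≈ 123 MPa (compressive)

The magnesium alloy has the larger α, so on cooling it would change length more than the nickel alloy if both were free. The rigid plates force a common final length, so the magnesium alloy is put into tension and the nickel alloy into compression, with equal and opposite forces P (no external load).
Compatibility of the two members (thermal + elastic change equal): (α₁ − α₂)ΔT = P·[1/(A₁E₁) + 1/(A₂E₂)].
|α₁ − α₂|·ΔT = 14×10⁻⁶ × 75 = 0.00105.
1/(A₁E₁) + 1/(A₂E₂) = 1/(2000×44×10³) + 1/(325×207×10³) = 2.623×10⁻⁸ N⁻¹.
P = 0.00105 / 2.623×10⁻⁸ = 40030 N = 40.03 kN.
σ_{nickel alloy} = P/A₂ = 40030/325 = 123.2 MPa, compressive.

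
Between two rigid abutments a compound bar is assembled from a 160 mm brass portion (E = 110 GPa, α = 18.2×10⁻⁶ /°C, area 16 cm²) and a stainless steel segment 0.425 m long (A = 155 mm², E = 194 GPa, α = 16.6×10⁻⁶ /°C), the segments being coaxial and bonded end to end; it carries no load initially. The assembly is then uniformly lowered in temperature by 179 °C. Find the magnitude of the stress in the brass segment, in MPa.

σ ≈ 74.1 MPa (tensile)

With the walls removed the bar would change length by δ_free = Σ αᵢΔT Lᵢ = 18.2×10⁻⁶×179×160 + 16.6×10⁻⁶×179×425 = 1.784 mm.
Since the ends are fixed, an axial force P builds up, equal in every segment, with P · Σ Lᵢ/(AᵢEᵢ) = δ_free.
Σ Lᵢ/(AᵢEᵢ) = 160/(1600×110×10³) + 425/(155×194×10³) = 1.504×10⁻⁵ mm/N.
P = 1.784 / 1.504×10⁻⁵ = 118600 N = 118.6 kN, tensile.
σ_{brass} = P / A = 118600 / 1600 = 74.13 MPa.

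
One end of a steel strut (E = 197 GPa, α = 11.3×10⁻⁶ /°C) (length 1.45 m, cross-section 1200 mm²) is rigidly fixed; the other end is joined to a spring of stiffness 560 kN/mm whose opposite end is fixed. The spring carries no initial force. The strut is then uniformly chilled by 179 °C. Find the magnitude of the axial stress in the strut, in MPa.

σ ≈ 309 MPa (tensile)

If the spring were absent the strut would shorten by αΔT L = 11.3×10⁻⁶ × 179 × 1450 = 2.933 mm.
With a force P in the spring, the elastic change of the strut is PL/(AE) and that of the spring is P/k; compatibility requires their sum to equal δ_free.
P [ L/(AE) + 1/k ] = δ_free → P [ 1450/(1200×197×10³) + 1/(560×10³) ] = 2.933.
P = 2.933 / 7.919×10⁻⁶ = 370300 N.
σ = P/A = 370300/1200 = 308.6 MPa.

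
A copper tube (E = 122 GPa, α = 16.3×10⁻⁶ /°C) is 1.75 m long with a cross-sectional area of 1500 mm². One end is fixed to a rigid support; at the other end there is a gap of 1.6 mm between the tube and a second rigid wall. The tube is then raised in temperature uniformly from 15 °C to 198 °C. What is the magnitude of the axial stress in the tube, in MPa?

Free thermal elongation = αΔT L = 16.3×10⁻⁶ × 183 × 1750 = 5.22 mm.
The gap closes (δ_free > 1.6 mm) and the wall then resists a further 5.22 − 1.6 = 3.62 mm of expansion.
So σ = E(δ_free − g)/L = 122×10³ × 3.62/1750 = 252.4 MPa.

σ ≈ 252 MPa (compressive)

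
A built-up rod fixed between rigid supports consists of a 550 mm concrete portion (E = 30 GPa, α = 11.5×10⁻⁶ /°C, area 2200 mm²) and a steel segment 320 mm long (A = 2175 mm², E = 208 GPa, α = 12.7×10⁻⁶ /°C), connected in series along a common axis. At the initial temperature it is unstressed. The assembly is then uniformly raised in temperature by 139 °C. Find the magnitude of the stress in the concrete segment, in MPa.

σ ≈ 72.6 MPa (compressive)

Free thermal expansion of the whole bar: Σ αᵢΔT Lᵢ = 11.5×10⁻⁶×139×550 + 12.7×10⁻⁶×139×320 = 1.444 mm.
The rigid supports impose zero overall length change; the single axial force P common to all segments must satisfy P Σ Lᵢ/(AᵢEᵢ) = δ_free.
The series flexibility is Σ Lᵢ/(AᵢEᵢ) = 550/(2200×30×10³) + 320/(2175×208×10³) = 9.041×10⁻⁶ mm/N.
Hence P = δ_free / Σ(L/AE) = 1.444/9.041×10⁻⁶ = 159.7 kN (compressive).
σ_{concrete} = P / A = 159700 / 2200 = 72.6 MPa.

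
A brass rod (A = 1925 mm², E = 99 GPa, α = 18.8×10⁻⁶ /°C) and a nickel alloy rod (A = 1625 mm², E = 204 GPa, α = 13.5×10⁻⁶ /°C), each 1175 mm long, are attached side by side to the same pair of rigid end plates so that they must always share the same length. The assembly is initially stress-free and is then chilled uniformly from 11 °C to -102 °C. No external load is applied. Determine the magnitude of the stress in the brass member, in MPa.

σ ≈ 37.6 MPa (tensile)

Equilibrium of a rigid end plate with no external load gives equal and opposite internal forces ±P in the two members. Since α_{brass} > α_{nickel alloy}, cooling drives the brass into tension and the nickel alloy into compression.
Setting the final lengths equal and cancelling L: (α₁ − α₂)ΔT = P/(A₁E₁) + P/(A₂E₂).
|α₁ − α₂|·ΔT = 5.3×10⁻⁶ × 113 = 0.0005989.
1/(A₁E₁) + 1/(A₂E₂) = 1/(1925×99×10³) + 1/(1625×204×10³) = 8.264×10⁻⁹ N⁻¹.
P = 0.0005989 / 8.264×10⁻⁹ = 72470 N = 72.47 kN.
σ_{brass} = P/A₁ = 72470/1925 = 37.65 MPa, tensile.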